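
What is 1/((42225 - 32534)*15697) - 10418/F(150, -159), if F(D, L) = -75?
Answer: 1584782274161/11408972025 ≈ 138.91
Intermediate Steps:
1/((42225 - 32534)*15697) - 10418/F(150, -159) = 1/((42225 - 32534)*15697) - 10418/(-75) = (1/15697)/9691 - 10418*(-1/75) = (1/9691)*(1/15697) + 10418/75 = 1/152119627 + 10418/75 = 1584782274161/11408972025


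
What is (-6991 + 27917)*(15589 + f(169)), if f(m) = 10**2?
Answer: 328308014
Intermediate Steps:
f(m) = 100
(-6991 + 27917)*(15589 + f(169)) = (-6991 + 27917)*(15589 + 100) = 20926*15689 = 328308014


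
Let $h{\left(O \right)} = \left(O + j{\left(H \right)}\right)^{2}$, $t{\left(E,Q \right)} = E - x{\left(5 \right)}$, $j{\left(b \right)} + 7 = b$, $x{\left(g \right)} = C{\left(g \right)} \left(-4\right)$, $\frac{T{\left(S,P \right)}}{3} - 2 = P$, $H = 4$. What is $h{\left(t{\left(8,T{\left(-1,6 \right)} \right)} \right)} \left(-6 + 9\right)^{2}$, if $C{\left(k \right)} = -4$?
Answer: $1089$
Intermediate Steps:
$T{\left(S,P \right)} = 6 + 3 P$
$x{\left(g \right)} = 16$ ($x{\left(g \right)} = \left(-4\right) \left(-4\right) = 16$)
$j{\left(b \right)} = -7 + b$
$t{\left(E,Q \right)} = -16 + E$ ($t{\left(E,Q \right)} = E - 16 = -16 + E$)
$h{\left(O \right)} = \left(-3 + O\right)^{2}$ ($h{\left(O \right)} = \left(O + \left(-7 + 4\right)\right)^{2} = \left(O - 3\right)^{2} = \left(-3 + O\right)^{2}$)
$h{\left(t{\left(8,T{\left(-1,6 \right)} \right)} \right)} \left(-6 + 9\right)^{2} = \left(-3 + \left(-16 + 8\right)\right)^{2} \left(-6 + 9\right)^{2} = \left(-3 - 8\right)^{2} \cdot 3^{2} = \left(-11\right)^{2} \cdot 9 = 121 \cdot 9 = 1089$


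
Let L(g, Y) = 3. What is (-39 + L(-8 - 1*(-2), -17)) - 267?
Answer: -303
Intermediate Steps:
(-39 + L(-8 - 1*(-2), -17)) - 267 = (-39 + 3) - 267 = -36 - 267 = -303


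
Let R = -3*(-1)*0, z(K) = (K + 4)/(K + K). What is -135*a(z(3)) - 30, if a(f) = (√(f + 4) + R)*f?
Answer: -30 - 105*√186/4 ≈ -388.00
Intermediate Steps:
z(K) = (4 + K)/(2*K) (z(K) = (4 + K)/((2*K)) = (4 + K)*(1/(2*K)) = (4 + K)/(2*K))
R = 0 (R = 3*0 = 0)
a(f) = f*√(4 + f) (a(f) = (√(f + 4) + 0)*f = (√(4 + f) + 0)*f = √(4 + f)*f = f*√(4 + f))
-135*a(z(3)) - 30 = -135*(½)*(4 + 3)/3*√(4 + (½)*(4 + 3)/3) - 30 = -135*(½)*(⅓)*7*√(4 + (½)*(⅓)*7) - 30 = -315*√(4 + 7/6)/2 - 30 = -315*√(31/6)/2 - 30 = -315*√186/6/2 - 30 = -105*√186/4 - 30 = -30 - 105*√186/4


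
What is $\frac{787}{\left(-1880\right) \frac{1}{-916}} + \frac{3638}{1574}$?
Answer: $\frac{142690431}{369890} \approx 385.76$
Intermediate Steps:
$\frac{787}{\left(-1880\right) \frac{1}{-916}} + \frac{3638}{1574} = \frac{787}{\left(-1880\right) \left(- \frac{1}{916}\right)} + 3638 \cdot \frac{1}{1574} = \frac{787}{\frac{470}{229}} + \frac{1819}{787} = 787 \cdot \frac{229}{470} + \frac{1819}{787} = \frac{180223}{470} + \frac{1819}{787} = \frac{142690431}{369890}$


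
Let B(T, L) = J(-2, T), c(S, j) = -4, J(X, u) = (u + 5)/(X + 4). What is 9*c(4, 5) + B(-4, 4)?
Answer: -71/2 ≈ -35.500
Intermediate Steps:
J(X, u) = (5 + u)/(4 + X)
B(T, L) = 5/2 + T/2 (B(T, L) = (5 + T)/(4 - 2) = (5 + T)/2 = 5/2 + T/2)
9*c(4, 5) + B(-4, 4) = 9*(-4) + (5/2 + (½)*(-4)) = -36 + (5/2 - 2) = -36 + ½ = -71/2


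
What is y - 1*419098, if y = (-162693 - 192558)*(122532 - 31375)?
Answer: -32384034505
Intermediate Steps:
y = -32383615407 (y = -355251*91157 = -32383615407)
y - 1*419098 = -32383615407 - 1*419098 = -32383615407 - 419098 = -32384034505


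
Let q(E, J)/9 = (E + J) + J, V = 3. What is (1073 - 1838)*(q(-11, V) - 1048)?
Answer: 836145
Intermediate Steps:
q(E, J) = 9*E + 18*J (q(E, J) = 9*((E + J) + J) = 9*(E + 2*J) = 9*E + 18*J)
(1073 - 1838)*(q(-11, V) - 1048) = (1073 - 1838)*((9*(-11) + 18*3) - 1048) = -765*((-99 + 54) - 1048) = -765*(-45 - 1048) = -765*(-1093) = 836145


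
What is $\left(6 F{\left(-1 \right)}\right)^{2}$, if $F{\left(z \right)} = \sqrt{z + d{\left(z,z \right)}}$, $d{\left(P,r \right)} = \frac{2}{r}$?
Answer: $-108$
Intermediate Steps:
$F{\left(z \right)} = \sqrt{z + \frac{2}{z}}$
$\left(6 F{\left(-1 \right)}\right)^{2} = \left(6 \sqrt{-1 + \frac{2}{-1}}\right)^{2} = \left(6 \sqrt{-1 + 2 \left(-1\right)}\right)^{2} = \left(6 \sqrt{-1 - 2}\right)^{2} = \left(6 \sqrt{-3}\right)^{2} = \left(6 i \sqrt{3}\right)^{2} = -108$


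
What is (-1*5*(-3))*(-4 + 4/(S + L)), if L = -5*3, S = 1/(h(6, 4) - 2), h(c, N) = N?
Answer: -1860/29 ≈ -64.138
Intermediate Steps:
S = ½ (S = 1/(4 - 2) = 1/2 = ½ ≈ 0.50000)
L = -15
(-1*5*(-3))*(-4 + 4/(S + L)) = (-1*5*(-3))*(-4 + 4/(½ - 15)) = (-5*(-3))*(-4 + 4/(-29/2)) = 15*(-4 - 2/29*4) = 15*(-4 - 8/29) = 15*(-124/29) = -1860/29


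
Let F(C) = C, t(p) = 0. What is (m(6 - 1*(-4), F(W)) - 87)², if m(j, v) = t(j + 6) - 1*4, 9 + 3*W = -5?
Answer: 8281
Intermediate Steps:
W = -14/3 (W = -3 + (⅓)*(-5) = -3 - 5/3 = -14/3 ≈ -4.6667)
m(j, v) = -4 (m(j, v) = 0 - 1*4 = 0 - 4 = -4)
(m(6 - 1*(-4), F(W)) - 87)² = (-4 - 87)² = (-91)² = 8281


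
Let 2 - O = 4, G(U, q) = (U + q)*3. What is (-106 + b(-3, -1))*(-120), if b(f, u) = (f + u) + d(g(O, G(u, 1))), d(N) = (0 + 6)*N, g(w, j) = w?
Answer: 14640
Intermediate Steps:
G(U, q) = 3*U + 3*q
O = -2 (O = 2 - 1*4 = 2 - 4 = -2)
d(N) = 6*N
b(f, u) = -12 + f + u (b(f, u) = (f + u) + 6*(-2) = (f + u) - 12 = -12 + f + u)
(-106 + b(-3, -1))*(-120) = (-106 + (-12 - 3 - 1))*(-120) = (-106 - 16)*(-120) = -122*(-120) = 14640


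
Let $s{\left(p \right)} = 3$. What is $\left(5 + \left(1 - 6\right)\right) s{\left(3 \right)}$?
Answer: $0$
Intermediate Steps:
$\left(5 + \left(1 - 6\right)\right) s{\left(3 \right)} = \left(5 + \left(1 - 6\right)\right) 3 = \left(5 - 5\right) 3 = 0 \cdot 3 = 0$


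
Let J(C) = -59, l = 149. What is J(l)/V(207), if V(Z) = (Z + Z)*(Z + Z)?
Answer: -59/171396 ≈ -0.00034423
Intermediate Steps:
V(Z) = 4*Z**2 (V(Z) = (2*Z)*(2*Z) = 4*Z**2)
J(l)/V(207) = -59/(4*207**2) = -59/(4*42849) = -59/171396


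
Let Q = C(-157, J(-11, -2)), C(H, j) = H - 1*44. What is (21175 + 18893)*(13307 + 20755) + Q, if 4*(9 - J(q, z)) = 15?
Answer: 1364796015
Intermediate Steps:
J(q, z) = 21/4 (J(q, z) = 9 - ¼*15 = 9 - 15/4 = 21/4)
C(H, j) = -44 + H (C(H, j) = H - 44 = -44 + H)
Q = -201 (Q = -44 - 157 = -201)
(21175 + 18893)*(13307 + 20755) + Q = (21175 + 18893)*(13307 + 20755) - 201 = 40068*34062 - 201 = 1364796216 - 201 = 1364796015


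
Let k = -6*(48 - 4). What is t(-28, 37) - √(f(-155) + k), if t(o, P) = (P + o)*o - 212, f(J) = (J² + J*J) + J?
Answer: -464 - √47631 ≈ -682.25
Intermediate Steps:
f(J) = J + 2*J² (f(J) = (J² + J²) + J = 2*J² + J = J + 2*J²)
t(o, P) = -212 + o*(P + o) (t(o, P) = o*(P + o) - 212 = -212 + o*(P + o))
k = -264 (k = -6*44 = -264)
t(-28, 37) - √(f(-155) + k) = (-212 + (-28)² + 37*(-28)) - √(-155*(1 + 2*(-155)) - 264) = (-212 + 784 - 1036) - √(-155*(1 - 310) - 264) = -464 - √(-155*(-309) - 264) = -464 - √(47895 - 264) = -464 - √47631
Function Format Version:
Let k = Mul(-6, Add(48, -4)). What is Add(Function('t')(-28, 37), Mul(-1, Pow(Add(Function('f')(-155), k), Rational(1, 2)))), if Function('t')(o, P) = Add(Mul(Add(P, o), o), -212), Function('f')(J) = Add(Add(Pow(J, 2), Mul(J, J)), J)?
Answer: Add(-464, Mul(-1, Pow(47631, Rational(1, 2)))) ≈ -682.25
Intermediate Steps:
Function('f')(J) = Add(J, Mul(2, Pow(J, 2))) (Function('f')(J) = Add(Add(Pow(J, 2), Pow(J, 2)), J) = Add(Mul(2, Pow(J, 2)), J) = Add(J, Mul(2, Pow(J, 2))))
Function('t')(o, P) = Add(-212, Mul(o, Add(P, o))) (Function('t')(o, P) = Add(Mul(o, Add(P, o)), -212) = Add(-212, Mul(o, Add(P, o))))
k = -264 (k = Mul(-6, 44) = -264)
Add(Function('t')(-28, 37), Mul(-1, Pow(Add(Function('f')(-155), k), Rational(1, 2)))) = Add(Add(-212, Pow(-28, 2), Mul(37, -28)), Mul(-1, Pow(Add(Mul(-155, Add(1, Mul(2, -155))), -264), Rational(1, 2)))) = Add(Add(-212, 784, -1036), Mul(-1, Pow(Add(Mul(-155, Add(1, -310)), -264), Rational(1, 2)))) = Add(-464, Mul(-1, Pow(Add(Mul(-155, -309), -264), Rational(1, 2)))) = Add(-464, Mul(-1, Pow(Add(47895, -264), Rational(1, 2)))) = Add(-464, Mul(-1, Pow(47631, Rational(1, 2))))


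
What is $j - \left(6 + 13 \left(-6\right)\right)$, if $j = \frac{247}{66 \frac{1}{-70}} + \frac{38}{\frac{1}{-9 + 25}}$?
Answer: $\frac{13795}{33} \approx 418.03$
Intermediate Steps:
$j = \frac{11419}{33}$ ($j = \frac{247}{66 \left(- \frac{1}{70}\right)} + \frac{38}{\frac{1}{16}} = \frac{247}{- \frac{33}{35}} + 38 \frac{1}{\frac{1}{16}} = 247 \left(- \frac{35}{33}\right) + 38 \cdot 16 = - \frac{8645}{33} + 608 = \frac{11419}{33} \approx 346.03$)
$j - \left(6 + 13 \left(-6\right)\right) = \frac{11419}{33} - \left(6 + 13 \left(-6\right)\right) = \frac{11419}{33} - \left(6 - 78\right) = \frac{11419}{33} - -72 = \frac{11419}{33} + 72 = \frac{13795}{33}$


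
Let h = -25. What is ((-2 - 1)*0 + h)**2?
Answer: 625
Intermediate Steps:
((-2 - 1)*0 + h)**2 = ((-2 - 1)*0 - 25)**2 = (-3*0 - 25)**2 = (0 - 25)**2 = (-25)**2 = 625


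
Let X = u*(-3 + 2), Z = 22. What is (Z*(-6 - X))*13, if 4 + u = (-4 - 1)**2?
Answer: 4290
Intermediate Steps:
u = 21 (u = -4 + (-4 - 1)**2 = -4 + (-5)**2 = -4 + 25 = 21)
X = -21 (X = 21*(-3 + 2) = 21*(-1) = -21)
(Z*(-6 - X))*13 = (22*(-6 - 1*(-21)))*13 = (22*(-6 + 21))*13 = (22*15)*13 = 330*13 = 4290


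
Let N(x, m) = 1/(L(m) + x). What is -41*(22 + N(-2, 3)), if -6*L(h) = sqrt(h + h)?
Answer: -20254/23 - 41*sqrt(6)/23 ≈ -884.98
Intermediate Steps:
L(h) = -sqrt(2)*sqrt(h)/6 (L(h) = -sqrt(h + h)/6 = -sqrt(2)*sqrt(h)/6)
N(x, m) = 1/(x - sqrt(2)*sqrt(m)/6) (N(x, m) = 1/(-sqrt(2)*sqrt(m)/6 + x) = 1/(x - sqrt(2)*sqrt(m)/6))
-41*(22 + N(-2, 3)) = -41*(22 + 6/(6*(-2) - sqrt(2)*sqrt(3))) = -41*(22 + 6/(-12 - sqrt(6))) = -902 - 246/(-12 - sqrt(6))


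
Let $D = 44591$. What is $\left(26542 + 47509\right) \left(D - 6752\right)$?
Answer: $2802015789$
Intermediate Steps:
$\left(26542 + 47509\right) \left(D - 6752\right) = \left(26542 + 47509\right) \left(44591 - 6752\right) = 74051 \cdot 37839 = 2802015789$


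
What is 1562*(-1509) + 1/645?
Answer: -1520302409/645 ≈ -2.3571e+6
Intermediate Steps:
1562*(-1509) + 1/645 = -2357058 + 1/645 = -1520302409/645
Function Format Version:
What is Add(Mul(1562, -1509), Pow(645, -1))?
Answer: Rational(-1520302409, 645) ≈ -2.3571e+6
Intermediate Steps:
Add(Mul(1562, -1509), Pow(645, -1)) = Add(-2357058, Rational(1, 645)) = Rational(-1520302409, 645)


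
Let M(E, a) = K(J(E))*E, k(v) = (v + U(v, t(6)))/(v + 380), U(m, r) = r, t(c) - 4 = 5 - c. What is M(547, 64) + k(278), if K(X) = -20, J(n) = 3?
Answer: -7198239/658 ≈ -10940.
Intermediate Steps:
t(c) = 9 - c (t(c) = 4 + (5 - c) = 9 - c)
k(v) = (3 + v)/(380 + v) (k(v) = (v + (9 - 1*6))/(v + 380) = (v + (9 - 6))/(380 + v) = (v + 3)/(380 + v) = (3 + v)/(380 + v))
M(E, a) = -20*E
M(547, 64) + k(278) = -20*547 + (3 + 278)/(380 + 278) = -10940 + 281/658 = -7198239/658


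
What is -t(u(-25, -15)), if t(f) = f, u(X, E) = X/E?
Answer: -5/3 ≈ -1.6667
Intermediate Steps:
-t(u(-25, -15)) = -(-25)/(-15) = -(-25)*(-1)/15 = -1*5/3 = -5/3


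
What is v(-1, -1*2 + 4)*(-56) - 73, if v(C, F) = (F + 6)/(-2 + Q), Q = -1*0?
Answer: 151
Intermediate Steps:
Q = 0
v(C, F) = -3 - F/2 (v(C, F) = (F + 6)/(-2 + 0) = (6 + F)/(-2) = (6 + F)*(-½) = -3 - F/2)
v(-1, -1*2 + 4)*(-56) - 73 = (-3 - (-1*2 + 4)/2)*(-56) - 73 = (-3 - (-2 + 4)/2)*(-56) - 73 = (-3 - ½*2)*(-56) - 73 = (-3 - 1)*(-56) - 73 = -4*(-56) - 73 = 224 - 73 = 151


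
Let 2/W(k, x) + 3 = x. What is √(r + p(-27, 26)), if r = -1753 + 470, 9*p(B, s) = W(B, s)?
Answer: I*√6108317/69 ≈ 35.819*I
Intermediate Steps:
W(k, x) = 2/(-3 + x)
p(B, s) = 2/(9*(-3 + s)) (p(B, s) = (2/(-3 + s))/9 = 2/(9*(-3 + s)))
r = -1283
√(r + p(-27, 26)) = √(-1283 + 2/(9*(-3 + 26))) = √(-1283 + (2/9)/23) = √(-1283 + (2/9)*(1/23)) = √(-1283 + 2/207) = √(-265579/207) = I*√6108317/69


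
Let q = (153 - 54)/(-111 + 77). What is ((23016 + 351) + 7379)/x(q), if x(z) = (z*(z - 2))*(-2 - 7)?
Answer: -35542376/148797 ≈ -238.86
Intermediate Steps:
q = -99/34 (q = 99/(-34) = 99*(-1/34) = -99/34 ≈ -2.9118)
x(z) = -9*z*(-2 + z) (x(z) = (z*(-2 + z))*(-9) = -9*z*(-2 + z))
((23016 + 351) + 7379)/x(q) = ((23016 + 351) + 7379)/((9*(-99/34)*(2 - 1*(-99/34)))) = (23367 + 7379)/((9*(-99/34)*(2 + 99/34))) = 30746/((9*(-99/34)*(167/34))) = 30746/(-148797/1156) = 30746*(-1156/148797) = -35542376/148797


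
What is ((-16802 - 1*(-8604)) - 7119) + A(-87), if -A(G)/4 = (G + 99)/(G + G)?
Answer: -444185/29 ≈ -15317.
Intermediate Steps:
A(G) = -2*(99 + G)/G (A(G) = -4*(G + 99)/(G + G) = -4*(99 + G)/(2*G) = -4*(99 + G)*1/(2*G) = -2*(99 + G)/G)
((-16802 - 1*(-8604)) - 7119) + A(-87) = ((-16802 - 1*(-8604)) - 7119) + (-2 - 198/(-87)) = ((-16802 + 8604) - 7119) + (-2 - 198*(-1/87)) = (-8198 - 7119) + (-2 + 66/29) = -15317 + 8/29 = -444185/29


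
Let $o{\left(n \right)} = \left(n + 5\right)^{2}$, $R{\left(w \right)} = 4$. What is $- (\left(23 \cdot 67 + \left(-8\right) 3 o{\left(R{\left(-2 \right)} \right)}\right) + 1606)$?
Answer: $-1203$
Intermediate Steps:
$o{\left(n \right)} = \left(5 + n\right)^{2}$
$- (\left(23 \cdot 67 + \left(-8\right) 3 o{\left(R{\left(-2 \right)} \right)}\right) + 1606) = - (\left(23 \cdot 67 + \left(-8\right) 3 \left(5 + 4\right)^{2}\right) + 1606) = - (\left(1541 - 24 \cdot 9^{2}\right) + 1606) = - (\left(1541 - 1944\right) + 1606) = - (-403 + 1606) = \left(-1\right) 1203 = -1203$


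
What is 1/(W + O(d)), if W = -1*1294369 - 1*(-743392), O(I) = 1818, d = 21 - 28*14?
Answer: -1/549159 ≈ -1.8210e-6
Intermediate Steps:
d = -371 (d = 21 - 392 = -371)
W = -550977 (W = -1294369 + 743392 = -550977)
1/(W + O(d)) = 1/(-550977 + 1818) = 1/(-549159) = -1/549159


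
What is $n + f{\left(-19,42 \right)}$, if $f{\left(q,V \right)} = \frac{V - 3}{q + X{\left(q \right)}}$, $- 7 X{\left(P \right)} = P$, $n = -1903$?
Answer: $- \frac{72405}{38} \approx -1905.4$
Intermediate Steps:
$X{\left(P \right)} = - \frac{P}{7}$
$f{\left(q,V \right)} = \frac{7 \left(-3 + V\right)}{6 q}$ ($f{\left(q,V \right)} = \frac{V - 3}{q - \frac{q}{7}} = \frac{-3 + V}{\frac{6}{7} q} = \left(-3 + V\right) \frac{7}{6 q} = \frac{7 \left(-3 + V\right)}{6 q}$)
$n + f{\left(-19,42 \right)} = -1903 + \frac{7 \left(-3 + 42\right)}{6 \left(-19\right)} = -1903 + \frac{7}{6} \left(- \frac{1}{19}\right) 39 = -1903 - \frac{91}{38} = - \frac{72405}{38}$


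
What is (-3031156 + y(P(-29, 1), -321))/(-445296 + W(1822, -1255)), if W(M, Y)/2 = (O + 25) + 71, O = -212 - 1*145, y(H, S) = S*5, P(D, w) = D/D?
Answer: 3032761/445818 ≈ 6.8027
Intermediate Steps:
P(D, w) = 1
y(H, S) = 5*S
O = -357 (O = -212 - 145 = -357)
W(M, Y) = -522 (W(M, Y) = 2*((-357 + 25) + 71) = 2*(-332 + 71) = 2*(-261) = -522)
(-3031156 + y(P(-29, 1), -321))/(-445296 + W(1822, -1255)) = (-3031156 + 5*(-321))/(-445296 - 522) = (-3031156 - 1605)/(-445818) = -3032761*(-1/445818) = 3032761/445818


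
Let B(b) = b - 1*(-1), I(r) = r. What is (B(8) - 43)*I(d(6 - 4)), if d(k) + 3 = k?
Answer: 34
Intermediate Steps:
d(k) = -3 + k
B(b) = 1 + b (B(b) = b + 1 = 1 + b)
(B(8) - 43)*I(d(6 - 4)) = ((1 + 8) - 43)*(-3 + (6 - 4)) = (9 - 43)*(-3 + 2) = -34*(-1) = 34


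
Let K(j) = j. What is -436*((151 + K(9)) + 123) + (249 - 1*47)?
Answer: -123186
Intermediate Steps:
-436*((151 + K(9)) + 123) + (249 - 1*47) = -436*((151 + 9) + 123) + (249 - 1*47) = -436*(160 + 123) + (249 - 47) = -436*283 + 202 = -123388 + 202 = -123186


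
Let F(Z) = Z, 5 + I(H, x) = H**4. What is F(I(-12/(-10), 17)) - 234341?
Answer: -146464954/625 ≈ -2.3434e+5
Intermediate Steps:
I(H, x) = -5 + H**4
F(I(-12/(-10), 17)) - 234341 = (-5 + (-12/(-10))**4) - 234341 = (-5 + (-12*(-1/10))**4) - 234341 = (-5 + (6/5)**4) - 234341 = (-5 + 1296/625) - 234341 = -1829/625 - 234341 = -146464954/625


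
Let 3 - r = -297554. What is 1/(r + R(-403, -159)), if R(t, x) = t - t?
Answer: 1/297557 ≈ 3.3607e-6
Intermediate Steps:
R(t, x) = 0
r = 297557 (r = 3 - 1*(-297554) = 3 + 297554 = 297557)
1/(r + R(-403, -159)) = 1/(297557 + 0) = 1/297557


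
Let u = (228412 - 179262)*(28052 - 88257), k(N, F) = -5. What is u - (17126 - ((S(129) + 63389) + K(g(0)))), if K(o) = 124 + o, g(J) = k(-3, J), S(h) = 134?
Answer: -2959029234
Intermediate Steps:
g(J) = -5
u = -2959075750 (u = 49150*(-60205) = -2959075750)
u - (17126 - ((S(129) + 63389) + K(g(0)))) = -2959075750 - (17126 - ((134 + 63389) + (124 - 5))) = -2959075750 - (17126 - (63523 + 119)) = -2959075750 - (17126 - 1*63642) = -2959075750 - (17126 - 63642) = -2959075750 - 1*(-46516) = -2959075750 + 46516 = -2959029234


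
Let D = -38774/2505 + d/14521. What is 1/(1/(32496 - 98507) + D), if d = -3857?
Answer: -2401157056155/37804472638534 ≈ -0.063515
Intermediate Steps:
D = -572699039/36375105 (D = -38774/2505 - 3857/14521 = -572699039/36375105 ≈ -15.744)
1/(1/(32496 - 98507) + D) = 1/(1/(32496 - 98507) - 572699039/36375105) = 1/(1/(-66011) - 572699039/36375105) = 1/(-1/66011 - 572699039/36375105) = 1/(-37804472638534/2401157056155) = -2401157056155/37804472638534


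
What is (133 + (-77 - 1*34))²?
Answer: 484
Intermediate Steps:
(133 + (-77 - 1*34))² = (133 + (-77 - 34))² = (133 - 111)² = 22² = 484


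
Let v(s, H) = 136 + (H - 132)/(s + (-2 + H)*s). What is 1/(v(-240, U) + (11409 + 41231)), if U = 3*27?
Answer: 6400/337766417 ≈ 1.8948e-5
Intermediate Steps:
U = 81
v(s, H) = 136 + (-132 + H)/(s + s*(-2 + H))
1/(v(-240, U) + (11409 + 41231)) = 1/((-132 + 81 - 136*(-240) + 136*81*(-240))/((-240)*(-1 + 81)) + (11409 + 41231)) = 1/(-1/240*(-132 + 81 + 32640 - 2643840)/80 + 52640) = 1/(-1/240*1/80*(-2611251) + 52640) = 1/(870417/6400 + 52640) = 1/(337766417/6400) = 6400/337766417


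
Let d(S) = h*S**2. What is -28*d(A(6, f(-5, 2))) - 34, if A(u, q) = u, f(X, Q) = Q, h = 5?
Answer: -5074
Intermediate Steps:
d(S) = 5*S**2
-28*d(A(6, f(-5, 2))) - 34 = -140*6**2 - 34 = -140*36 - 34 = -28*180 - 34 = -5040 - 34 = -5074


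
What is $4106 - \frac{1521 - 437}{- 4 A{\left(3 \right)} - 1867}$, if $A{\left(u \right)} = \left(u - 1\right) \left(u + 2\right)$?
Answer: $\frac{7831226}{1907} \approx 4106.6$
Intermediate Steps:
$A{\left(u \right)} = \left(-1 + u\right) \left(2 + u\right)$
$4106 - \frac{1521 - 437}{- 4 A{\left(3 \right)} - 1867} = 4106 - \frac{1521 - 437}{- 4 \left(-2 + 3 + 3^{2}\right) - 1867} = 4106 - \frac{1084}{- 4 \left(-2 + 3 + 9\right) - 1867} = 4106 - \frac{1084}{\left(-4\right) 10 - 1867} = 4106 - \frac{1084}{-40 - 1867} = 4106 - \frac{1084}{-1907} = 4106 - 1084 \left(- \frac{1}{1907}\right) = 4106 - - \frac{1084}{1907} = 4106 + \frac{1084}{1907} = \frac{7831226}{1907}$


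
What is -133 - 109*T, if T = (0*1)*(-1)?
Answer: -133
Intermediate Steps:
T = 0 (T = 0*(-1) = 0)
-133 - 109*T = -133 - 109*0 = -133 + 0 = -133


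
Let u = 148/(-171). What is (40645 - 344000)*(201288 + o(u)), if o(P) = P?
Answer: -10441509435500/171 ≈ -6.1061e+10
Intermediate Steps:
u = -148/171 (u = 148*(-1/171) = -148/171 ≈ -0.86550)
(40645 - 344000)*(201288 + o(u)) = (40645 - 344000)*(201288 - 148/171) = -303355*34420100/171 = -10441509435500/171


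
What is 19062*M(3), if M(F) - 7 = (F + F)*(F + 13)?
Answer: 1963386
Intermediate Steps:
M(F) = 7 + 2*F*(13 + F) (M(F) = 7 + (F + F)*(F + 13) = 7 + (2*F)*(13 + F) = 7 + 2*F*(13 + F))
19062*M(3) = 19062*(7 + 2*3**2 + 26*3) = 19062*(7 + 2*9 + 78) = 19062*(7 + 18 + 78) = 19062*103 = 1963386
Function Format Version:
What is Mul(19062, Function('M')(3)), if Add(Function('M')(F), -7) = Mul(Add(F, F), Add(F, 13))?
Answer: 1963386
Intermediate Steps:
Function('M')(F) = Add(7, Mul(2, F, Add(13, F))) (Function('M')(F) = Add(7, Mul(Add(F, F), Add(F, 13))) = Add(7, Mul(Mul(2, F), Add(13, F))) = Add(7, Mul(2, F, Add(13, F))))
Mul(19062, Function('M')(3)) = Mul(19062, Add(7, Mul(2, Pow(3, 2)), Mul(26, 3))) = Mul(19062, Add(7, Mul(2, 9), 78)) = Mul(19062, Add(7, 18, 78)) = Mul(19062, 103) = 1963386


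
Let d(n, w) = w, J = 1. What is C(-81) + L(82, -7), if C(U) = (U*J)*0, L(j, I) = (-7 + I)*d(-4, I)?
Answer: 98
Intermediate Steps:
L(j, I) = I*(-7 + I) (L(j, I) = (-7 + I)*I = I*(-7 + I))
C(U) = 0 (C(U) = (U*1)*0 = U*0 = 0)
C(-81) + L(82, -7) = 0 - 7*(-7 - 7) = 0 - 7*(-14) = 0 + 98 = 98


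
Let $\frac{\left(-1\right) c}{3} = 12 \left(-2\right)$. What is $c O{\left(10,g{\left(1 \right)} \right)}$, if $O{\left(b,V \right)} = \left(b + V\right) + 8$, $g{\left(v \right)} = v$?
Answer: $1368$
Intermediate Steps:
$O{\left(b,V \right)} = 8 + V + b$ ($O{\left(b,V \right)} = \left(V + b\right) + 8 = 8 + V + b$)
$c = 72$ ($c = - 3 \cdot 12 \left(-2\right) = \left(-3\right) \left(-24\right) = 72$)
$c O{\left(10,g{\left(1 \right)} \right)} = 72 \left(8 + 1 + 10\right) = 72 \cdot 19 = 1368$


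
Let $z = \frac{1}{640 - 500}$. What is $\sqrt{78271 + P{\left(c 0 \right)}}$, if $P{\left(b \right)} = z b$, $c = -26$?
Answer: $\sqrt{78271} \approx 279.77$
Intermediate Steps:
$z = \frac{1}{140} \approx 0.0071429$
$P{\left(b \right)} = \frac{b}{140}$
$\sqrt{78271 + P{\left(c 0 \right)}} = \sqrt{78271 + \frac{\left(-26\right) 0}{140}} = \sqrt{78271 + \frac{1}{140} \cdot 0} = \sqrt{78271 + 0} = \sqrt{78271}$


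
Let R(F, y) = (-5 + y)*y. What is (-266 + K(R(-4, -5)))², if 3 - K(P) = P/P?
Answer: 69696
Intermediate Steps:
R(F, y) = y*(-5 + y)
K(P) = 2 (K(P) = 3 - P/P = 3 - 1*1 = 3 - 1 = 2)
(-266 + K(R(-4, -5)))² = (-266 + 2)² = (-264)² = 69696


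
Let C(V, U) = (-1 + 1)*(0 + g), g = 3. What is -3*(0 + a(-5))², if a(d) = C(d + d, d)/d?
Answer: 0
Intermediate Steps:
C(V, U) = 0 (C(V, U) = (-1 + 1)*(0 + 3) = 0*3 = 0)
a(d) = 0 (a(d) = 0/d = 0)
-3*(0 + a(-5))² = -3*(0 + 0)² = -3*0² = -3*0 = 0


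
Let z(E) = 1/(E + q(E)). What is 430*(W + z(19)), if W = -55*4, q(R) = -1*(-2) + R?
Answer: -378357/4 ≈ -94589.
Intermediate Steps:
q(R) = 2 + R
z(E) = 1/(2 + 2*E) (z(E) = 1/(E + (2 + E)) = 1/(2 + 2*E))
W = -220
430*(W + z(19)) = 430*(-220 + 1/(2*(1 + 19))) = 430*(-220 + (1/2)/20) = 430*(-220 + (1/2)*(1/20)) = 430*(-220 + 1/40) = 430*(-8799/40) = -378357/4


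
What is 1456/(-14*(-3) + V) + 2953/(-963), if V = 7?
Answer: 179633/6741 ≈ 26.648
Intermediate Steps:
1456/(-14*(-3) + V) + 2953/(-963) = 1456/(-14*(-3) + 7) + 2953/(-963) = 1456/(42 + 7) + 2953*(-1/963) = 1456/49 - 2953/963 = 1456*(1/49) - 2953/963 = 208/7 - 2953/963 = 179633/6741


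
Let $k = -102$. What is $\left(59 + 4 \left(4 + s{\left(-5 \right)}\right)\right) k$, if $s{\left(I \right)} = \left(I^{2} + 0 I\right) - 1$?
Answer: $-17442$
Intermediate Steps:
$s{\left(I \right)} = -1 + I^{2}$ ($s{\left(I \right)} = \left(I^{2} + 0\right) - 1 = I^{2} - 1 = -1 + I^{2}$)
$\left(59 + 4 \left(4 + s{\left(-5 \right)}\right)\right) k = \left(59 + 4 \left(4 - \left(1 - \left(-5\right)^{2}\right)\right)\right) \left(-102\right) = \left(59 + 4 \left(4 + \left(-1 + 25\right)\right)\right) \left(-102\right) = \left(59 + 4 \left(4 + 24\right)\right) \left(-102\right) = \left(59 + 4 \cdot 28\right) \left(-102\right) = \left(59 + 112\right) \left(-102\right) = 171 \left(-102\right) = -17442$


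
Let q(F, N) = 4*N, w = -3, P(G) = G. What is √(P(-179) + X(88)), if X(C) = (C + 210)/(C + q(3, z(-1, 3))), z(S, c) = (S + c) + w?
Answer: I*√309498/42 ≈ 13.246*I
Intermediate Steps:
z(S, c) = -3 + S + c (z(S, c) = (S + c) - 3 = -3 + S + c)
X(C) = (210 + C)/(-4 + C) (X(C) = (C + 210)/(C + 4*(-3 - 1 + 3)) = (210 + C)/(C + 4*(-1)) = (210 + C)/(C - 4) = (210 + C)/(-4 + C))
√(P(-179) + X(88)) = √(-179 + (210 + 88)/(-4 + 88)) = √(-179 + 298/84) = √(-179 + (1/84)*298) = √(-179 + 149/42) = √(-7369/42) = I*√309498/42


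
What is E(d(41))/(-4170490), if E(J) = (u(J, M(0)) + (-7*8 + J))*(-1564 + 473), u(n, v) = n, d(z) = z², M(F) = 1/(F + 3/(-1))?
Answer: 62187/71905 ≈ 0.86485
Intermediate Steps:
M(F) = 1/(-3 + F) (M(F) = 1/(F + 3*(-1)) = 1/(F - 3) = 1/(-3 + F))
E(J) = 61096 - 2182*J (E(J) = (J + (-7*8 + J))*(-1564 + 473) = (J + (-56 + J))*(-1091) = (-56 + 2*J)*(-1091) = 61096 - 2182*J)
E(d(41))/(-4170490) = (61096 - 2182*41²)/(-4170490) = (61096 - 2182*1681)*(-1/4170490) = (61096 - 3667942)*(-1/4170490) = -3606846*(-1/4170490) = 62187/71905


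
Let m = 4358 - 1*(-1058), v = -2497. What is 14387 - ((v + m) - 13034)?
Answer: 24502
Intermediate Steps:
m = 5416 (m = 4358 + 1058 = 5416)
14387 - ((v + m) - 13034) = 14387 - ((-2497 + 5416) - 13034) = 14387 - (2919 - 13034) = 14387 - 1*(-10115) = 14387 + 10115 = 24502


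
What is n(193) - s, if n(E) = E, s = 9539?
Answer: -9346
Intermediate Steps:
n(193) - s = 193 - 1*9539 = 193 - 9539 = -9346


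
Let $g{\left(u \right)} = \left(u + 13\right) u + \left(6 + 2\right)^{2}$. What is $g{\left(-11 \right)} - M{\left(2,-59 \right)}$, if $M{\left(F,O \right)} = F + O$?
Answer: $99$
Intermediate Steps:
$g{\left(u \right)} = 64 + u \left(13 + u\right)$ ($g{\left(u \right)} = \left(13 + u\right) u + 8^{2} = u \left(13 + u\right) + 64 = 64 + u \left(13 + u\right)$)
$g{\left(-11 \right)} - M{\left(2,-59 \right)} = \left(64 + \left(-11\right)^{2} + 13 \left(-11\right)\right) - \left(2 - 59\right) = \left(64 + 121 - 143\right) - -57 = 42 + 57 = 99$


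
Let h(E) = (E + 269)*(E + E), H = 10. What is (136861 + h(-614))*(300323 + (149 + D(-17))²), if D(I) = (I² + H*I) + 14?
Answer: 212912220287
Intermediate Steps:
h(E) = 2*E*(269 + E) (h(E) = (269 + E)*(2*E) = 2*E*(269 + E))
D(I) = 14 + I² + 10*I (D(I) = (I² + 10*I) + 14 = 14 + I² + 10*I)
(136861 + h(-614))*(300323 + (149 + D(-17))²) = (136861 + 2*(-614)*(269 - 614))*(300323 + (149 + (14 + (-17)² + 10*(-17)))²) = (136861 + 2*(-614)*(-345))*(300323 + (149 + (14 + 289 - 170))²) = (136861 + 423660)*(300323 + (149 + 133)²) = 560521*(300323 + 282²) = 560521*(300323 + 79524) = 560521*379847 = 212912220287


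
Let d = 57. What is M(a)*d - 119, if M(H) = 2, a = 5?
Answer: -5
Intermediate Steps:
M(a)*d - 119 = 2*57 - 119 = 114 - 119 = -5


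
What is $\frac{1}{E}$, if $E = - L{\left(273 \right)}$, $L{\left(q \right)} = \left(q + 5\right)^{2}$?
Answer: $- \frac{1}{77284} \approx -1.2939 \cdot 10^{-5}$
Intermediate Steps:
$L{\left(q \right)} = \left(5 + q\right)^{2}$
$E = -77284$ ($E = - \left(5 + 273\right)^{2} = - 278^{2} = \left(-1\right) 77284 = -77284$)
$\frac{1}{E} = \frac{1}{-77284} = - \frac{1}{77284}$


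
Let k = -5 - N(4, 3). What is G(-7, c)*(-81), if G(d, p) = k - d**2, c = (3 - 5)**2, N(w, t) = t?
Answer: 4617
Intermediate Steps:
c = 4 (c = (-2)**2 = 4)
k = -8 (k = -5 - 1*3 = -5 - 3 = -8)
G(d, p) = -8 - d**2
G(-7, c)*(-81) = (-8 - 1*(-7)**2)*(-81) = (-8 - 1*49)*(-81) = (-8 - 49)*(-81) = -57*(-81) = 4617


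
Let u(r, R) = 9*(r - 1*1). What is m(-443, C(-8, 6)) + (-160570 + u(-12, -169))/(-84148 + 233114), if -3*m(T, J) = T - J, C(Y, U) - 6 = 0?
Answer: 66403673/446898 ≈ 148.59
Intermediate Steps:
C(Y, U) = 6 (C(Y, U) = 6 + 0 = 6)
m(T, J) = -T/3 + J/3 (m(T, J) = -(T - J)/3 = -T/3 + J/3)
u(r, R) = -9 + 9*r (u(r, R) = 9*(r - 1) = 9*(-1 + r) = -9 + 9*r)
m(-443, C(-8, 6)) + (-160570 + u(-12, -169))/(-84148 + 233114) = (-1/3*(-443) + (1/3)*6) + (-160570 + (-9 + 9*(-12)))/(-84148 + 233114) = (443/3 + 2) + (-160570 + (-9 - 108))/148966 = 449/3 + (-160570 - 117)*(1/148966) = 449/3 - 160687*1/148966 = 449/3 - 160687/148966 = 66403673/446898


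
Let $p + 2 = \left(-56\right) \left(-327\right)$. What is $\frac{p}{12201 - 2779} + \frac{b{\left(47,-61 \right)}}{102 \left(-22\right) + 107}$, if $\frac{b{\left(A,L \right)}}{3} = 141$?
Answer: $\frac{17571482}{10067407} \approx 1.7454$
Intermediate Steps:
$b{\left(A,L \right)} = 423$ ($b{\left(A,L \right)} = 3 \cdot 141 = 423$)
$p = 18310$ ($p = -2 - -18312 = -2 + 18312 = 18310$)
$\frac{p}{12201 - 2779} + \frac{b{\left(47,-61 \right)}}{102 \left(-22\right) + 107} = \frac{18310}{12201 - 2779} + \frac{423}{102 \left(-22\right) + 107} = \frac{18310}{12201 - 2779} + \frac{423}{-2244 + 107} = \frac{18310}{9422} + \frac{423}{-2137} = 18310 \cdot \frac{1}{9422} + 423 \left(- \frac{1}{2137}\right) = \frac{9155}{4711} - \frac{423}{2137} = \frac{17571482}{10067407}$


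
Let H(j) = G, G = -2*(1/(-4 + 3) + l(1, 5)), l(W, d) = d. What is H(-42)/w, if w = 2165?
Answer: -8/2165 ≈ -0.0036951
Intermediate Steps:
G = -8 (G = -2*(1/(-4 + 3) + 5) = -2*(1/(-1) + 5) = -2*(-1 + 5) = -2*4 = -8)
H(j) = -8
H(-42)/w = -8/2165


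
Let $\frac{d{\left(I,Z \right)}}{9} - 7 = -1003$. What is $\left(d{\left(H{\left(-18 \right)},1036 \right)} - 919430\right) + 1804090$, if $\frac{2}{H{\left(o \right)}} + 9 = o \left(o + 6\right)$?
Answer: $875696$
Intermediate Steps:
$H{\left(o \right)} = \frac{2}{-9 + o \left(6 + o\right)}$ ($H{\left(o \right)} = \frac{2}{-9 + o \left(o + 6\right)} = \frac{2}{-9 + o \left(6 + o\right)}$)
$d{\left(I,Z \right)} = -8964$ ($d{\left(I,Z \right)} = 63 + 9 \left(-1003\right) = 63 - 9027 = -8964$)
$\left(d{\left(H{\left(-18 \right)},1036 \right)} - 919430\right) + 1804090 = \left(-8964 - 919430\right) + 1804090 = -928394 + 1804090 = 875696$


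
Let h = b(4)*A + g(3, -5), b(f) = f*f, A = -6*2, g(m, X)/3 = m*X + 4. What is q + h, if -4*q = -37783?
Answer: 36883/4 ≈ 9220.8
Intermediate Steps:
g(m, X) = 12 + 3*X*m (g(m, X) = 3*(m*X + 4) = 3*(X*m + 4) = 3*(4 + X*m) = 12 + 3*X*m)
A = -12
q = 37783/4 (q = -1/4*(-37783) = 37783/4 ≈ 9445.8)
b(f) = f**2
h = -225 (h = 4**2*(-12) + (12 + 3*(-5)*3) = 16*(-12) + (12 - 45) = -192 - 33 = -225)
q + h = 37783/4 - 225 = 36883/4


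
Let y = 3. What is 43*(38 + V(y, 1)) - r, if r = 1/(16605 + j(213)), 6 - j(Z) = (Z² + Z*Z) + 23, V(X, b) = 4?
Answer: 133914901/74150 ≈ 1806.0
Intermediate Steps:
j(Z) = -17 - 2*Z² (j(Z) = 6 - ((Z² + Z*Z) + 23) = 6 - ((Z² + Z²) + 23) = 6 - (2*Z² + 23) = 6 - (23 + 2*Z²) = 6 + (-23 - 2*Z²) = -17 - 2*Z²)
r = -1/74150 (r = 1/(16605 + (-17 - 2*213²)) = 1/(16605 + (-17 - 2*45369)) = 1/(16605 + (-17 - 90738)) = 1/(16605 - 90755) = 1/(-74150) = -1/74150 ≈ -1.3486e-5)
43*(38 + V(y, 1)) - r = 43*(38 + 4) - 1*(-1/74150) = 43*42 + 1/74150 = 1806 + 1/74150 = 133914901/74150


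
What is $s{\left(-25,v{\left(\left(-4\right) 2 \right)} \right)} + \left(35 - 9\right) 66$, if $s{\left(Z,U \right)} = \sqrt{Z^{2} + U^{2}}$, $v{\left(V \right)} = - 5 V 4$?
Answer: $1716 + 5 \sqrt{1049} \approx 1877.9$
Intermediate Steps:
$v{\left(V \right)} = - 20 V$
$s{\left(Z,U \right)} = \sqrt{U^{2} + Z^{2}}$
$s{\left(-25,v{\left(\left(-4\right) 2 \right)} \right)} + \left(35 - 9\right) 66 = \sqrt{\left(- 20 \left(\left(-4\right) 2\right)\right)^{2} + \left(-25\right)^{2}} + \left(35 - 9\right) 66 = \sqrt{\left(\left(-20\right) \left(-8\right)\right)^{2} + 625} + 26 \cdot 66 = \sqrt{160^{2} + 625} + 1716 = \sqrt{25600 + 625} + 1716 = \sqrt{26225} + 1716 = 5 \sqrt{1049} + 1716 = 1716 + 5 \sqrt{1049}$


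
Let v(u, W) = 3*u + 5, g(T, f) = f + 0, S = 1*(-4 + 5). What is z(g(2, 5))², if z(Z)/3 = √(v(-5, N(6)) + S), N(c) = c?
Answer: -81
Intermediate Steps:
S = 1 (S = 1*1 = 1)
g(T, f) = f
v(u, W) = 5 + 3*u
z(Z) = 9*I (z(Z) = 3*√((5 + 3*(-5)) + 1) = 3*√((5 - 15) + 1) = 3*√(-10 + 1) = 3*√(-9) = 3*(3*I) = 9*I)
z(g(2, 5))² = (9*I)² = -81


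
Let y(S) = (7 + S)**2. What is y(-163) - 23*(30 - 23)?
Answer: 24175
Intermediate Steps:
y(-163) - 23*(30 - 23) = (7 - 163)**2 - 23*(30 - 23) = (-156)**2 - 23*7 = 24336 - 161 = 24175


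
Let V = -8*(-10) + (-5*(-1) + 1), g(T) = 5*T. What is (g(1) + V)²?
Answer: 8281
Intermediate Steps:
V = 86 (V = 80 + (5 + 1) = 80 + 6 = 86)
(g(1) + V)² = (5*1 + 86)² = (5 + 86)² = 91² = 8281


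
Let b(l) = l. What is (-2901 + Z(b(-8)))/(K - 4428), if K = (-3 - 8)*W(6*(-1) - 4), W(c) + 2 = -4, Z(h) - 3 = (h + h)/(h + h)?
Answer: 2897/4362 ≈ 0.66414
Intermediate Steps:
Z(h) = 4 (Z(h) = 3 + (h + h)/(h + h) = 3 + (2*h)/((2*h)) = 3 + (2*h)*(1/(2*h)) = 3 + 1 = 4)
W(c) = -6 (W(c) = -2 - 4 = -6)
K = 66 (K = (-3 - 8)*(-6) = -11*(-6) = 66)
(-2901 + Z(b(-8)))/(K - 4428) = (-2901 + 4)/(66 - 4428) = -2897/(-4362) = -2897*(-1/4362) = 2897/4362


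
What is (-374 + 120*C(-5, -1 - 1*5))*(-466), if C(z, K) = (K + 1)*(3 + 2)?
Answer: 1572284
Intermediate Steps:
C(z, K) = 5 + 5*K (C(z, K) = (1 + K)*5 = 5 + 5*K)
(-374 + 120*C(-5, -1 - 1*5))*(-466) = (-374 + 120*(5 + 5*(-1 - 1*5)))*(-466) = (-374 + 120*(5 + 5*(-1 - 5)))*(-466) = (-374 + 120*(5 + 5*(-6)))*(-466) = (-374 + 120*(5 - 30))*(-466) = (-374 + 120*(-25))*(-466) = (-374 - 3000)*(-466) = -3374*(-466) = 1572284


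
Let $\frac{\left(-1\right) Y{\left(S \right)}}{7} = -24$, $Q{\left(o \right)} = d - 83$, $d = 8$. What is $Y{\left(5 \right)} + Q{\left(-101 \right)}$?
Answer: $93$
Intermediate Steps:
$Q{\left(o \right)} = -75$ ($Q{\left(o \right)} = 8 - 83 = -75$)
$Y{\left(S \right)} = 168$ ($Y{\left(S \right)} = \left(-7\right) \left(-24\right) = 168$)
$Y{\left(5 \right)} + Q{\left(-101 \right)} = 168 - 75 = 93$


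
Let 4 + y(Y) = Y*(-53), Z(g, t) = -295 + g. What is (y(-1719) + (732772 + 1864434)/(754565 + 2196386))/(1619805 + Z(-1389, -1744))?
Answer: 268843086159/4774995783071 ≈ 0.056302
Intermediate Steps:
y(Y) = -4 - 53*Y (y(Y) = -4 + Y*(-53) = -4 - 53*Y)
(y(-1719) + (732772 + 1864434)/(754565 + 2196386))/(1619805 + Z(-1389, -1744)) = ((-4 - 53*(-1719)) + (732772 + 1864434)/(754565 + 2196386))/(1619805 + (-295 - 1389)) = ((-4 + 91107) + 2597206/2950951)/(1619805 - 1684) = (91103 + 2597206*(1/2950951))/1618121 = (91103 + 2597206/2950951)*(1/1618121) = (268843086159/2950951)*(1/1618121) = 268843086159/4774995783071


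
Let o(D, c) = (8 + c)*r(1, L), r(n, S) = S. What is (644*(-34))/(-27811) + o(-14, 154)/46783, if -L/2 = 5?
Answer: 139900964/185868859 ≈ 0.75269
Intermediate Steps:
L = -10 (L = -2*5 = -10)
o(D, c) = -80 - 10*c (o(D, c) = (8 + c)*(-10) = -80 - 10*c)
(644*(-34))/(-27811) + o(-14, 154)/46783 = (644*(-34))/(-27811) + (-80 - 10*154)/46783 = -21896*(-1/27811) + (-80 - 1540)*(1/46783) = 3128/3973 - 1620*1/46783 = 3128/3973 - 1620/46783 = 139900964/185868859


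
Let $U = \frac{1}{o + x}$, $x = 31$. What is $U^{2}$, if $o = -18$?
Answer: $\frac{1}{169} \approx 0.0059172$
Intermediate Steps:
$U = \frac{1}{13}$ ($U = \frac{1}{-18 + 31} = \frac{1}{13} \approx 0.076923$)
$U^{2} = \left(\frac{1}{13}\right)^{2} = \frac{1}{169}$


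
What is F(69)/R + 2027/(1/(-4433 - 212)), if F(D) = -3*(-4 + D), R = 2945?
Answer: -5545679474/589 ≈ -9.4154e+6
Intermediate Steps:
F(D) = 12 - 3*D
F(69)/R + 2027/(1/(-4433 - 212)) = (12 - 3*69)/2945 + 2027/(1/(-4433 - 212)) = (12 - 207)*(1/2945) + 2027/(1/(-4645)) = -195*1/2945 + 2027/(-1/4645) = -39/589 + 2027*(-4645) = -39/589 - 9415415 = -5545679474/589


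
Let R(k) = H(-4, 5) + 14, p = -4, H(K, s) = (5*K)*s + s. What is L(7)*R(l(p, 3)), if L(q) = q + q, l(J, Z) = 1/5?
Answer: -1134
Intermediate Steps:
H(K, s) = s + 5*K*s (H(K, s) = 5*K*s + s = s + 5*K*s)
l(J, Z) = ⅕ (l(J, Z) = 1*(⅕) = ⅕)
L(q) = 2*q
R(k) = -81 (R(k) = 5*(1 + 5*(-4)) + 14 = 5*(1 - 20) + 14 = 5*(-19) + 14 = -95 + 14 = -81)
L(7)*R(l(p, 3)) = (2*7)*(-81) = 14*(-81) = -1134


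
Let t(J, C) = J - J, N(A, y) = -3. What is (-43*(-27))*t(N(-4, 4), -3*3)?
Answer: 0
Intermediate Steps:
t(J, C) = 0
(-43*(-27))*t(N(-4, 4), -3*3) = -43*(-27)*0 = 1161*0 = 0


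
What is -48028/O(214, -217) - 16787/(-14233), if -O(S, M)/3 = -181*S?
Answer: 633550225/826951533 ≈ 0.76613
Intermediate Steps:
O(S, M) = 543*S (O(S, M) = -(-543)*S = 543*S)
-48028/O(214, -217) - 16787/(-14233) = -48028/(543*214) - 16787/(-14233) = -48028/116202 - 16787*(-1/14233) = -48028*1/116202 + 16787/14233 = -24014/58101 + 16787/14233 = 633550225/826951533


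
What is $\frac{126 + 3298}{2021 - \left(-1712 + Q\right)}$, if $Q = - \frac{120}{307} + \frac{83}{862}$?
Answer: $\frac{906106816}{987956681} \approx 0.91715$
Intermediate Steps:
$Q = - \frac{77959}{264634}$ ($Q = \left(-120\right) \frac{1}{307} + 83 \cdot \frac{1}{862} = - \frac{120}{307} + \frac{83}{862} = - \frac{77959}{264634} \approx -0.29459$)
$\frac{126 + 3298}{2021 - \left(-1712 + Q\right)} = \frac{126 + 3298}{2021 + \left(1712 - - \frac{77959}{264634}\right)} = \frac{3424}{2021 + \left(1712 + \frac{77959}{264634}\right)} = \frac{3424}{2021 + \frac{453131367}{264634}} = \frac{3424}{\frac{987956681}{264634}} = 3424 \cdot \frac{264634}{987956681} = \frac{906106816}{987956681}$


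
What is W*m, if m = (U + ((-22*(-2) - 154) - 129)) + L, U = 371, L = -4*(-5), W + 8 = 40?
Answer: 4864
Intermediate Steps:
W = 32 (W = -8 + 40 = 32)
L = 20
m = 152 (m = (371 + ((-22*(-2) - 154) - 129)) + 20 = (371 + ((44 - 154) - 129)) + 20 = (371 + (-110 - 129)) + 20 = (371 - 239) + 20 = 132 + 20 = 152)
W*m = 32*152 = 4864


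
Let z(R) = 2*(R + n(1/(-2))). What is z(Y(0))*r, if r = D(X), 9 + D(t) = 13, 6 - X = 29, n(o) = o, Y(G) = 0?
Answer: -4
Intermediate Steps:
X = -23 (X = 6 - 1*29 = 6 - 29 = -23)
D(t) = 4 (D(t) = -9 + 13 = 4)
z(R) = -1 + 2*R (z(R) = 2*(R + 1/(-2)) = 2*(R + 1*(-1/2)) = 2*(R - 1/2) = 2*(-1/2 + R) = -1 + 2*R)
r = 4
z(Y(0))*r = (-1 + 2*0)*4 = (-1 + 0)*4 = -1*4 = -4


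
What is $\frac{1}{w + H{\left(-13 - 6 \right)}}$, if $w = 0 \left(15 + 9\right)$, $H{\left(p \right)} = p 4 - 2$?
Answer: $- \frac{1}{78} \approx -0.012821$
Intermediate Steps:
$H{\left(p \right)} = -2 + 4 p$ ($H{\left(p \right)} = 4 p - 2 = -2 + 4 p$)
$w = 0$ ($w = 0 \cdot 24 = 0$)
$\frac{1}{w + H{\left(-13 - 6 \right)}} = \frac{1}{0 + \left(-2 + 4 \left(-13 - 6\right)\right)} = \frac{1}{0 + \left(-2 + 4 \left(-19\right)\right)} = \frac{1}{0 - 78} = \frac{1}{-78} = - \frac{1}{78}$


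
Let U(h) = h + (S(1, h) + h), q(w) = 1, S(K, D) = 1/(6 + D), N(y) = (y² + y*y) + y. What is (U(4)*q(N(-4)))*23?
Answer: 1863/10 ≈ 186.30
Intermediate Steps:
N(y) = y + 2*y² (N(y) = (y² + y²) + y = 2*y² + y = y + 2*y²)
U(h) = 1/(6 + h) + 2*h (U(h) = h + (1/(6 + h) + h) = h + (h + 1/(6 + h)) = 1/(6 + h) + 2*h)
(U(4)*q(N(-4)))*23 = (((1 + 2*4*(6 + 4))/(6 + 4))*1)*23 = (((1 + 2*4*10)/10)*1)*23 = (((1 + 80)/10)*1)*23 = (((⅒)*81)*1)*23 = ((81/10)*1)*23 = (81/10)*23 = 1863/10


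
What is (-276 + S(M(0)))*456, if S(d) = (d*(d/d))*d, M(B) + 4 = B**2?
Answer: -118560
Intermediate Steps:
M(B) = -4 + B**2
S(d) = d**2 (S(d) = (d*1)*d = d*d = d**2)
(-276 + S(M(0)))*456 = (-276 + (-4 + 0**2)**2)*456 = (-276 + (-4 + 0)**2)*456 = (-276 + (-4)**2)*456 = (-276 + 16)*456 = -260*456 = -118560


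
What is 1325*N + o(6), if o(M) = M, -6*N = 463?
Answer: -613439/6 ≈ -1.0224e+5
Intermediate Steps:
N = -463/6 (N = -1/6*463 = -463/6 ≈ -77.167)
1325*N + o(6) = 1325*(-463/6) + 6 = -613475/6 + 6 = -613439/6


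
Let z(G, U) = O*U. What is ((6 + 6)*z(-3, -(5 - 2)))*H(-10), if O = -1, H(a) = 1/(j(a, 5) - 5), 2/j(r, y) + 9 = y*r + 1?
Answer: -522/73 ≈ -7.1507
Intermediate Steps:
j(r, y) = 2/(-8 + r*y) (j(r, y) = 2/(-9 + (y*r + 1)) = 2/(-9 + (r*y + 1)) = 2/(-9 + (1 + r*y)) = 2/(-8 + r*y))
H(a) = 1/(-5 + 2/(-8 + 5*a)) (H(a) = 1/(2/(-8 + a*5) - 5) = 1/(2/(-8 + 5*a) - 5) = 1/(-5 + 2/(-8 + 5*a)))
z(G, U) = -U
((6 + 6)*z(-3, -(5 - 2)))*H(-10) = ((6 + 6)*(-(-1)*(5 - 2)))*((8 - 5*(-10))/(-42 + 25*(-10))) = (12*(-(-1)*3))*((8 + 50)/(-42 - 250)) = (12*(-1*(-3)))*(58/(-292)) = (12*3)*(-1/292*58) = 36*(-29/146) = -522/73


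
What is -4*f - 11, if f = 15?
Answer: -71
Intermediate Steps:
-4*f - 11 = -4*15 - 11 = -60 - 11 = -71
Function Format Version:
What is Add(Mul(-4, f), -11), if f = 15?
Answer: -71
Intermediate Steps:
Add(Mul(-4, f), -11) = Add(Mul(-4, 15), -11) = Add(-60, -11) = -71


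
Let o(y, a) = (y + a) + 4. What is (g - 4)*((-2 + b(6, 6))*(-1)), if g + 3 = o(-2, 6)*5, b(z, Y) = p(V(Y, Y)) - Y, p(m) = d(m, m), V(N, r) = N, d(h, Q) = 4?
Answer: 132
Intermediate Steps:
o(y, a) = 4 + a + y (o(y, a) = (a + y) + 4 = 4 + a + y)
p(m) = 4
b(z, Y) = 4 - Y
g = 37 (g = -3 + (4 + 6 - 2)*5 = -3 + 8*5 = -3 + 40 = 37)
(g - 4)*((-2 + b(6, 6))*(-1)) = (37 - 4)*((-2 + (4 - 1*6))*(-1)) = 33*((-2 + (4 - 6))*(-1)) = 33*((-2 - 2)*(-1)) = 33*(-4*(-1)) = 33*4 = 132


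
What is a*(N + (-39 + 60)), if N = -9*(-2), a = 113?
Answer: 4407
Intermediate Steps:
N = 18
a*(N + (-39 + 60)) = 113*(18 + (-39 + 60)) = 113*(18 + 21) = 113*39 = 4407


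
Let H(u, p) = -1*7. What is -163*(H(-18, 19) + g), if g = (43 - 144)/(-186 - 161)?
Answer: 379464/347 ≈ 1093.6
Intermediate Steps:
g = 101/347 (g = -101/(-347) = -101*(-1/347) = 101/347 ≈ 0.29107)
H(u, p) = -7
-163*(H(-18, 19) + g) = -163*(-7 + 101/347) = -163*(-2328/347) = 379464/347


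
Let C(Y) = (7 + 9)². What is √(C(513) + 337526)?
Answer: √337782 ≈ 581.19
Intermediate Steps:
C(Y) = 256 (C(Y) = 16² = 256)
√(C(513) + 337526) = √(256 + 337526) = √337782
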